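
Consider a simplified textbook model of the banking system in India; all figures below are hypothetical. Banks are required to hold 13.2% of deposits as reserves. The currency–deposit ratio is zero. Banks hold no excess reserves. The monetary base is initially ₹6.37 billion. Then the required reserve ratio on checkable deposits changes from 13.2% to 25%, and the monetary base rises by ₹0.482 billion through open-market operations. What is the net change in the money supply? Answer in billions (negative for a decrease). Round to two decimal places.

Before: m₁ = 1 / (0.132) ≈ 7.5758, MB₁ = 6.37, so M₁ = 7.5758 × 6.37 ≈ 48.2578 billion.
After: m₂ = 1 / (0.25) = 4, MB₂ = 6.37 + 0.482 = 6.852, so M₂ = 4 × 6.852 = 27.408 billion.
ΔM = M₂ − M₁ = 27.408 − 48.2578 = -20.8498 billion.

-20.85 billion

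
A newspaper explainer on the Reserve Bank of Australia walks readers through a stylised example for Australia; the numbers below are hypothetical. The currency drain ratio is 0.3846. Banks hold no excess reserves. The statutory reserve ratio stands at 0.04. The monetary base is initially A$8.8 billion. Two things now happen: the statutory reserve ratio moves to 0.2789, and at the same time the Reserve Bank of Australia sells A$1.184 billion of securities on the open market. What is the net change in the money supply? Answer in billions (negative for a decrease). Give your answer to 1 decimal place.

-12.8 billion

Before: m₁ = (1 + 0.3846) / (0.04 + 0.3846) ≈ 3.2610, MB₁ = 8.8, so M₁ = 3.2610 × 8.8 = 28.6968 billion.
After: m₂ = (1 + 0.3846) / (0.2789 + 0.3846) ≈ 2.0868, MB₂ = 8.8 − 1.184 = 7.616, so M₂ = 2.0868 × 7.616 ≈ 15.8931 billion.
ΔM = M₂ − M₁ = 15.8931 − 28.6968 = -12.8037 billion.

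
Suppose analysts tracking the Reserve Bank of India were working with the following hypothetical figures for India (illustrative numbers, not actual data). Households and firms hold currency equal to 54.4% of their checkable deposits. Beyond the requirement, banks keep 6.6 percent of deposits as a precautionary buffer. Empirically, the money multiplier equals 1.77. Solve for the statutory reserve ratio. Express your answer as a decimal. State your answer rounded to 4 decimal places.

0.2623

Using m = 1.77. Since m = (1 + c)/(c + rr + e), the denominator satisfies c + rr + e = (1 + c)/m = (1 + 0.544) / 1.77 ≈ 0.872316.
With c = 0.544 and e = 0.066, the statutory reserve ratio is 0.872316 − 0.544 − 0.066 = 0.262316.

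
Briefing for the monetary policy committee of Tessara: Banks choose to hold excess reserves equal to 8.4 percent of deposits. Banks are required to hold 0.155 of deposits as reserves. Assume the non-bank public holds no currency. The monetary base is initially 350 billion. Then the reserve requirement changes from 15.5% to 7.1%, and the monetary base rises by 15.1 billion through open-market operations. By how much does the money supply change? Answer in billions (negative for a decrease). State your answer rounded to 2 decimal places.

Before: m₁ = 1 / (0.155 + 0.084) ≈ 4.184100, MB₁ = 350, so M₁ = 4.184100 × 350 = 1464.435 billion.
After: m₂ = 1 / (0.071 + 0.084) ≈ 6.451613, MB₂ = 350 + 15.1 = 365.1, so M₂ = 6.451613 × 365.1 ≈ 2355.4839 billion.
ΔM = M₂ − M₁ = 2355.4839 − 1464.435 = 891.0489 billion.

891.05 billion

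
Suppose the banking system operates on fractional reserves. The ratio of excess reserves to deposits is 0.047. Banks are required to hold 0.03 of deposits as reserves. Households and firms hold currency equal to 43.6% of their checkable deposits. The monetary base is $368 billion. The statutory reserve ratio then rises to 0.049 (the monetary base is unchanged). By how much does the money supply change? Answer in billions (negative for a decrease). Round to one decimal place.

-36.8 billion

Initially m₁ = (1 + 0.436) / (0.03 + 0.047 + 0.436) ≈ 2.79922, so M₁ = 2.79922 × 368 ≈ 1030.113 billion.
After the change m₂ = (1 + 0.436) / (0.049 + 0.047 + 0.436) ≈ 2.69925, so M₂ = 2.69925 × 368 = 993.324 billion.
ΔM = M₂ − M₁ = 993.324 − 1030.113 = -36.789 billion.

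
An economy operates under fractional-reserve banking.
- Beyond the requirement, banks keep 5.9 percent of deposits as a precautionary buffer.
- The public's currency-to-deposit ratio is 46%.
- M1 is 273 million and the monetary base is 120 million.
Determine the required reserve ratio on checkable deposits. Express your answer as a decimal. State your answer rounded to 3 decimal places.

0.123

Using m = M/MB = 273/120 = 2.275000. Since m = (1 + c)/(c + rr + e), the denominator satisfies c + rr + e = (1 + c)/m = (1 + 0.46) / 2.275000 ≈ 0.641758.
With c = 0.46 and e = 0.059, the required reserve ratio on checkable deposits is 0.641758 − 0.46 − 0.059 = 0.122758.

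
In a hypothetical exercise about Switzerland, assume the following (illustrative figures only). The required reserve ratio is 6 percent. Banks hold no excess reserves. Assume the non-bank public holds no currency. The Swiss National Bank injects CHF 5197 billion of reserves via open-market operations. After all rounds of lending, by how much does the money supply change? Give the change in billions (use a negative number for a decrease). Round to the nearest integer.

The simple money multiplier is m = 1/rr = 1/0.06 ≈ 16.66667.
An open-market purchase increases the monetary base by 5197 billion, so ΔM = m × ΔMB = 16.66667 × 5197 ≈ 86616.684 billion.

CHF 86617 billion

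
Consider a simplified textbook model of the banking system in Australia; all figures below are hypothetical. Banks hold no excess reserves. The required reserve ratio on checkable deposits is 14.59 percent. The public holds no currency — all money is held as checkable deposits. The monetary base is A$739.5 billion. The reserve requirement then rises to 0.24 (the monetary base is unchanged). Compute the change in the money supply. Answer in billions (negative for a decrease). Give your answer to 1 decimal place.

-1987.3 billion

Initially m₁ = 1 / (0.1459) ≈ 6.85401, so M₁ = 6.85401 × 739.5 ≈ 5068.5404 billion.
After the change m₂ = 1 / (0.24) ≈ 4.16667, so M₂ = 4.16667 × 739.5 ≈ 3081.2525 billion.
ΔM = M₂ − M₁ = 3081.2525 − 5068.5404 = -1987.2879 billion.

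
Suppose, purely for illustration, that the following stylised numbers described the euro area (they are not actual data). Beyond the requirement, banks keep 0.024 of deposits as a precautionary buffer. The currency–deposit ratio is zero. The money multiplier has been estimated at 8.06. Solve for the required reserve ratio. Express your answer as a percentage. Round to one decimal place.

10.0%

Using m = 8.06. Since m = (1 + c)/(c + rr + e), the denominator satisfies c + rr + e = (1 + c)/m = (1 + 0) / 8.06 ≈ 0.124069.
With c = 0 and e = 0.024, the required reserve ratio is 0.124069 − 0 − 0.024 = 0.100069.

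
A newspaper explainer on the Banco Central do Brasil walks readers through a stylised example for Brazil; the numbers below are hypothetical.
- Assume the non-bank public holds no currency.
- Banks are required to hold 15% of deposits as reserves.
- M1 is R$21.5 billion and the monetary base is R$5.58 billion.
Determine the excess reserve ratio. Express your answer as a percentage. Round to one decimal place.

Using m = M/MB = 21.5/5.58 ≈ 3.853047. Since m = (1 + c)/(c + rr + e), the denominator satisfies c + rr + e = (1 + c)/m = (1 + 0) / 3.853047 ≈ 0.259535.
With c = 0 and rr = 0.15, the excess reserve ratio is 0.259535 − 0 − 0.15 = 0.109535.

11.0%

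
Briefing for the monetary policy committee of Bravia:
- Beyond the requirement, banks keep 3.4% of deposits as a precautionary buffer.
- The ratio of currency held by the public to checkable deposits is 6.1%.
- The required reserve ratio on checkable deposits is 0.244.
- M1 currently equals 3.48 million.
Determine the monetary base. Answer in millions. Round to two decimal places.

The money multiplier is m = (1 + c) / (rr + e + c) = (1 + 0.061) / (0.244 + 0.034 + 0.061) ≈ 3.1298.
MB = M / m = 3.48 / 3.1298 ≈ 1.1119 million.

1.11 million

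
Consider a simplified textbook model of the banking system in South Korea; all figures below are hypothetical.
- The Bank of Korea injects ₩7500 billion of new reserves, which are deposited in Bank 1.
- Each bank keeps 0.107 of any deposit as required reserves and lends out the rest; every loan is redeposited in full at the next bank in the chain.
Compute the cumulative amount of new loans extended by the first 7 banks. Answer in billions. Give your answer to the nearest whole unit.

₩34248 billion

Bank i lends (1 − rr)^i of the original deposit: Bank 1 lends 7500·0.8930 = 6697.5000, Bank 2 lends 7500·0.8930² = 5980.8675, and so on.
Summing a geometric series: total = 7500·[0.8930·(1 − 0.8930^7) / (1 − 0.8930)] ≈ 34247.6293 billion.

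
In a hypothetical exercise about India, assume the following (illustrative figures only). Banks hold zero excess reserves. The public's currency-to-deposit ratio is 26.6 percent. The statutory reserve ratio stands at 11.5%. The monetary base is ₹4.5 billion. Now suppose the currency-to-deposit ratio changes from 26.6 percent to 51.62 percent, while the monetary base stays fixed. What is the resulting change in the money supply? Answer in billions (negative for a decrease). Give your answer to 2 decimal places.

Initially m₁ = (1 + 0.266) / (0.115 + 0.266) ≈ 3.3228, so M₁ = 3.3228 × 4.5 = 14.9526 billion.
After the change m₂ = (1 + 0.5162) / (0.115 + 0.5162) ≈ 2.4021, so M₂ = 2.4021 × 4.5 ≈ 10.8095 billion.
ΔM = M₂ − M₁ = 10.8095 − 14.9526 = -4.1431 billion.

-4.14 billion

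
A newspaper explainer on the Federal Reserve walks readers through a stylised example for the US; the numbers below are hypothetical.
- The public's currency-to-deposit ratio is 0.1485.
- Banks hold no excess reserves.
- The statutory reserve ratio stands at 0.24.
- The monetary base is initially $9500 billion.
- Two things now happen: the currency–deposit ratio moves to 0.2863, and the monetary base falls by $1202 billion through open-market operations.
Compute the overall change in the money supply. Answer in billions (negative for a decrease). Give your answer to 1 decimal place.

Before: m₁ = (1 + 0.1485) / (0.24 + 0.1485) ≈ 2.956242, MB₁ = 9500, so M₁ = 2.956242 × 9500 = 28084.299 billion.
After: m₂ = (1 + 0.2863) / (0.24 + 0.2863) ≈ 2.444043, MB₂ = 9500 − 1202 = 8298, so M₂ = 2.444043 × 8298 ≈ 20280.6688 billion.
ΔM = M₂ − M₁ = 20280.6688 − 28084.299 = -7803.6302 billion.

-7803.6 billion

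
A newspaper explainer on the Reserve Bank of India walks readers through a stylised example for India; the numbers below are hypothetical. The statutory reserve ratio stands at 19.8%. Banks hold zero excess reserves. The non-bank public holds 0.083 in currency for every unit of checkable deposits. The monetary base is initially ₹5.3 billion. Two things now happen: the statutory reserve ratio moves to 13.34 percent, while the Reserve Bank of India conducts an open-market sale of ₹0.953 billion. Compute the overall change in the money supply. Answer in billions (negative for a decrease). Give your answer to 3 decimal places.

Before: m₁ = (1 + 0.083) / (0.198 + 0.083) ≈ 3.85409, MB₁ = 5.3, so M₁ = 3.85409 × 5.3 ≈ 20.4267 billion.
After: m₂ = (1 + 0.083) / (0.1334 + 0.083) ≈ 5.00462, MB₂ = 5.3 − 0.953 = 4.347, so M₂ = 5.00462 × 4.347 ≈ 21.7551 billion.
ΔM = M₂ − M₁ = 21.7551 − 20.4267 = 1.3284 billion.

₹1.328 billion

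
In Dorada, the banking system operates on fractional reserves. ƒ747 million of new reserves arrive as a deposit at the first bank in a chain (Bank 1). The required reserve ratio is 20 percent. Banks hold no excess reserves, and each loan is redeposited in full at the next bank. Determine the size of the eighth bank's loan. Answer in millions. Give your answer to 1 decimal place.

ƒ125.3 million

Each bank lends a fraction (1 − rr) = 0.8000 of the deposit it receives, so Bank 8 receives 747·0.8000^7 and lends 747·0.8000^8 ≈ 125.3258 million.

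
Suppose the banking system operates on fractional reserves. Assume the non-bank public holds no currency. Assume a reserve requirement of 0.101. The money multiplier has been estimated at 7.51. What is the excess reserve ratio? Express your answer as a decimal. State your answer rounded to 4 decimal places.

Using m = 7.51. Since m = (1 + c)/(c + rr + e), the denominator satisfies c + rr + e = (1 + c)/m = (1 + 0) / 7.51 ≈ 0.133156.
With c = 0 and rr = 0.101, the excess reserve ratio is 0.133156 − 0 − 0.101 = 0.032156.

0.0322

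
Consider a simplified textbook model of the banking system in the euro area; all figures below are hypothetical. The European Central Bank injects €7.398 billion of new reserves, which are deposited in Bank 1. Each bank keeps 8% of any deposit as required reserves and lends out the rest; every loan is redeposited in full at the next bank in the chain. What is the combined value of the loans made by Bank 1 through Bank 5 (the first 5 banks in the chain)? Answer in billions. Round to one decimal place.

€29.0 billion

Bank i lends (1 − rr)^i of the original deposit: Bank 1 lends 7.398·0.9200 ≈ 6.8062, Bank 2 lends 7.398·0.9200² ≈ 6.2617, and so on.
Summing a geometric series: total = 7.398·[0.9200·(1 − 0.9200^5) / (1 − 0.9200)] ≈ 29.0043 billion.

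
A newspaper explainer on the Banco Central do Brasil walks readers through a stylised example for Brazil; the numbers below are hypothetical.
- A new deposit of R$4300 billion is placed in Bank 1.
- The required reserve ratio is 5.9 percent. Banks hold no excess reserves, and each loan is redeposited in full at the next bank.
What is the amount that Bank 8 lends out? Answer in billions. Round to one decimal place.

R$2643.5 billion

Each bank lends a fraction (1 − rr) = 0.9410 of the deposit it receives, so Bank 8 receives 4300·0.9410^7 and lends 4300·0.9410^8 ≈ 2643.5373 billion.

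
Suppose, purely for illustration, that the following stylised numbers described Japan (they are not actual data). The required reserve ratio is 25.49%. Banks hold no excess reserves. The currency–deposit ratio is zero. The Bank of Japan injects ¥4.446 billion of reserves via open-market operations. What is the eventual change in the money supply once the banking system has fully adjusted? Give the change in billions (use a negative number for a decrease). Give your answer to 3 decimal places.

¥17.442 billion

The simple money multiplier is m = 1/rr = 1/0.2549 ≈ 3.92311.
An open-market purchase increases the monetary base by 4.446 billion, so ΔM = m × ΔMB = 3.92311 × 4.446 ≈ 17.4421 billion.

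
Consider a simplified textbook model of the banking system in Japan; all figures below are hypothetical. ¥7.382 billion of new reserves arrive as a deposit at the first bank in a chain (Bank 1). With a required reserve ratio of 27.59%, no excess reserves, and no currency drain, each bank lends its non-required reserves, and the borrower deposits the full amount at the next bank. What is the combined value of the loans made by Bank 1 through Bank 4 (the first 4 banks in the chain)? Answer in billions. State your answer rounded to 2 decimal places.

¥14.05 billion

Bank i lends (1 − rr)^i of the original deposit: Bank 1 lends 7.382·0.7241 ≈ 5.3453, Bank 2 lends 7.382·0.7241² ≈ 3.8705, and so on.
Summing a geometric series: total = 7.382·[0.7241·(1 − 0.7241^4) / (1 − 0.7241)] ≈ 14.0479 billion.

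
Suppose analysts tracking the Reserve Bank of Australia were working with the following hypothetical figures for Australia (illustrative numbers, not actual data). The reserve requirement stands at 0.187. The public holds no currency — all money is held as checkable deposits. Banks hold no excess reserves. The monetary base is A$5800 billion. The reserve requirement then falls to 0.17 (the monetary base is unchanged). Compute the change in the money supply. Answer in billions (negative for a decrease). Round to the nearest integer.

A$3102 billion

Initially m₁ = 1 / (0.187) ≈ 5.34759, so M₁ = 5.34759 × 5800 = 31016.022 billion.
After the change m₂ = 1 / (0.17) ≈ 5.88235, so M₂ = 5.88235 × 5800 = 34117.63 billion.
ΔM = M₂ − M₁ = 34117.63 − 31016.022 = 3101.608 billion.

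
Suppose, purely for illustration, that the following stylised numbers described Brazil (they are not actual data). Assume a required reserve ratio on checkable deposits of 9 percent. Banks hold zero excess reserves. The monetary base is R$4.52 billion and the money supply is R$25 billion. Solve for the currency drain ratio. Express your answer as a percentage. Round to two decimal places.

Using m = M/MB = 25/4.52 ≈ 5.530973. From m = (1 + c)/(c + rr + e), rearranging gives 1 + c = m·(c + rr + e), so c·(1 − m) = m·(rr + e) − 1.
Hence c = [m·(rr + e) − 1]/(1 − m) = [5.530973 × (0.09 + 0) − 1] / (1 − 5.530973) ≈ 0.110840.

11.08%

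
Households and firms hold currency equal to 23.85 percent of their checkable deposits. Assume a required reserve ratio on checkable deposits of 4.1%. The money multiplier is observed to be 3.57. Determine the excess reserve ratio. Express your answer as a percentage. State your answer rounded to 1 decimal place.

Using m = 3.57. Since m = (1 + c)/(c + rr + e), the denominator satisfies c + rr + e = (1 + c)/m = (1 + 0.2385) / 3.57 ≈ 0.346919.
With c = 0.2385 and rr = 0.041, the excess reserve ratio is 0.346919 − 0.2385 − 0.041 = 0.067419.

6.7%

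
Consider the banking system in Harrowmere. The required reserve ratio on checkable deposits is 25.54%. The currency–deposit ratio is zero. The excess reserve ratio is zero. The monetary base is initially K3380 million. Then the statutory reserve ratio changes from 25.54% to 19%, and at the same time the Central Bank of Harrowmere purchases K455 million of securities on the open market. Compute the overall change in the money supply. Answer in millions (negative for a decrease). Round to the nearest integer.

Before: m₁ = 1 / (0.2554) ≈ 3.91543, MB₁ = 3380, so M₁ = 3.91543 × 3380 = 13234.1534 million.
After: m₂ = 1 / (0.19) ≈ 5.26316, MB₂ = 3380 + 455 = 3835, so M₂ = 5.26316 × 3835 = 20184.2186 million.
ΔM = M₂ − M₁ = 20184.2186 − 13234.1534 = 6950.0652 million.

K6950 million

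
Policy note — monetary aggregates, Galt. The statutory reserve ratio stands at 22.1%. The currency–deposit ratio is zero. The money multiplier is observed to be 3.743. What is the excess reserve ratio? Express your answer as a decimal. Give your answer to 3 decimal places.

Using m = 3.743. Since m = (1 + c)/(c + rr + e), the denominator satisfies c + rr + e = (1 + c)/m = (1 + 0) / 3.743 ≈ 0.267165.
With c = 0 and rr = 0.221, the excess reserve ratio is 0.267165 − 0 − 0.221 = 0.046165.

0.046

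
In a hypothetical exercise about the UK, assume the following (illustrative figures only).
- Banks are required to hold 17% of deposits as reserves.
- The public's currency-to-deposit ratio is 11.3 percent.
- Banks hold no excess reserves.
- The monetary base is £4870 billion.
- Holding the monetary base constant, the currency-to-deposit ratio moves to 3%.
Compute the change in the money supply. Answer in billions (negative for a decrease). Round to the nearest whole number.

Initially m₁ = (1 + 0.113) / (0.17 + 0.113) ≈ 3.93286, so M₁ = 3.93286 × 4870 = 19153.0282 billion.
After the change m₂ = (1 + 0.03) / (0.17 + 0.03) = 5.15, so M₂ = 5.15 × 4870 = 25080.5 billion.
ΔM = M₂ − M₁ = 25080.5 − 19153.0282 = 5927.4718 billion.

£5927 billion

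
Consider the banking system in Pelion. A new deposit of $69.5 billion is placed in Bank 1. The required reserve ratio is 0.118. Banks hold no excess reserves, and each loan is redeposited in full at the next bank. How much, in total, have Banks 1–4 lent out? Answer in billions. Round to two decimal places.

Bank i lends (1 − rr)^i of the original deposit: Bank 1 lends 69.5·0.8820 = 61.2990, Bank 2 lends 69.5·0.8820² ≈ 54.0657, and so on.
Summing a geometric series: total = 69.5·[0.8820·(1 − 0.8820^4) / (1 − 0.8820)] ≈ 205.1097 billion.

$205.11 billion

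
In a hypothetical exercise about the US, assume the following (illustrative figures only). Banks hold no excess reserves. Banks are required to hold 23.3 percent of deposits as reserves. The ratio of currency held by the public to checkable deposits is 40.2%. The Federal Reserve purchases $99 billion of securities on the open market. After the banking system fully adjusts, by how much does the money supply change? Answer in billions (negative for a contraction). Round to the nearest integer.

$219 billion

The money multiplier is m = (1 + c) / (rr + c) = (1 + 0.402) / (0.233 + 0.402) ≈ 2.2079.
The purchase adds 99 billion of base, so ΔM = m × ΔMB = 2.2079 × (+99) = 218.5821 billion.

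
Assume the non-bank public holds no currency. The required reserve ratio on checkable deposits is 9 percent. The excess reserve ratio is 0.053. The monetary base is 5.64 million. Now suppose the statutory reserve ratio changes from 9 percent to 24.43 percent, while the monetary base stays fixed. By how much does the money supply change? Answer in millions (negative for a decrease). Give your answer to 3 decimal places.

-20.470 million

Initially m₁ = 1 / (0.09 + 0.053) ≈ 6.99301, so M₁ = 6.99301 × 5.64 ≈ 39.4406 million.
After the change m₂ = 1 / (0.2443 + 0.053) ≈ 3.36361, so M₂ = 3.36361 × 5.64 ≈ 18.9708 million.
ΔM = M₂ − M₁ = 18.9708 − 39.4406 = -20.4698 million.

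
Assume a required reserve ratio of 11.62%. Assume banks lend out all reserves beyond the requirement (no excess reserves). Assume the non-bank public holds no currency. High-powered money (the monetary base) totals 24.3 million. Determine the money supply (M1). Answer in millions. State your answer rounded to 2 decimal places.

With no currency drain or excess reserves, the money multiplier is m = 1/rr = 1/0.1162 ≈ 8.60585.
Money supply M = m × MB = 8.60585 × 24.3 ≈ 209.1222 million.

209.12 million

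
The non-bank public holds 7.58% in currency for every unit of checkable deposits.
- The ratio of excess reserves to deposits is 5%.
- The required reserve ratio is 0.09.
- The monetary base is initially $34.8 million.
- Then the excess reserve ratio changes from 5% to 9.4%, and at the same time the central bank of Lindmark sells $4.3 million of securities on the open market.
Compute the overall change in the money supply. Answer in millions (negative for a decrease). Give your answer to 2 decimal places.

Before: m₁ = (1 + 0.0758) / (0.09 + 0.05 + 0.0758) ≈ 4.98517, MB₁ = 34.8, so M₁ = 4.98517 × 34.8 ≈ 173.4839 million.
After: m₂ = (1 + 0.0758) / (0.09 + 0.094 + 0.0758) ≈ 4.14088, MB₂ = 34.8 − 4.3 = 30.5, so M₂ = 4.14088 × 30.5 ≈ 126.2968 million.
ΔM = M₂ − M₁ = 126.2968 − 173.4839 = -47.1871 million.

-47.19 million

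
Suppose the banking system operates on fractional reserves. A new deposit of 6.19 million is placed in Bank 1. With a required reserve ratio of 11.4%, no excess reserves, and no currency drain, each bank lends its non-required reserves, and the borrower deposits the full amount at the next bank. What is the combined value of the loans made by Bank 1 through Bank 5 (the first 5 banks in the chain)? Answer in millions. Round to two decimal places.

21.84 million

Bank i lends (1 − rr)^i of the original deposit: Bank 1 lends 6.19·0.8860 ≈ 5.4843, Bank 2 lends 6.19·0.8860² ≈ 4.8591, and so on.
Summing a geometric series: total = 6.19·[0.8860·(1 − 0.8860^5) / (1 − 0.8860)] ≈ 21.8426 million.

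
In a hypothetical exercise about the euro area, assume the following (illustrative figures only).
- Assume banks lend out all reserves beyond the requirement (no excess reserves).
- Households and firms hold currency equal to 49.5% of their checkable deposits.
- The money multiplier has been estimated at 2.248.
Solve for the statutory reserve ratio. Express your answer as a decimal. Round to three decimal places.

Using m = 2.248. Since m = (1 + c)/(c + rr + e), the denominator satisfies c + rr + e = (1 + c)/m = (1 + 0.495) / 2.248 ≈ 0.665036.
With c = 0.495 and e = 0, the statutory reserve ratio is 0.665036 − 0.495 − 0 = 0.170036.

0.170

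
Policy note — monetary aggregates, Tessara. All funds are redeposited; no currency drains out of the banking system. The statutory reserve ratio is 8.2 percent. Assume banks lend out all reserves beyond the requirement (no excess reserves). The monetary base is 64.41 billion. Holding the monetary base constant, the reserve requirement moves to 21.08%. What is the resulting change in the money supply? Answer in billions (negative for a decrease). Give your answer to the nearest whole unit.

-480 billion

Initially m₁ = 1 / (0.082) ≈ 12.1951, so M₁ = 12.1951 × 64.41 ≈ 785.4864 billion.
After the change m₂ = 1 / (0.2108) ≈ 4.7438, so M₂ = 4.7438 × 64.41 ≈ 305.5482 billion.
ΔM = M₂ − M₁ = 305.5482 − 785.4864 = -479.9382 billion.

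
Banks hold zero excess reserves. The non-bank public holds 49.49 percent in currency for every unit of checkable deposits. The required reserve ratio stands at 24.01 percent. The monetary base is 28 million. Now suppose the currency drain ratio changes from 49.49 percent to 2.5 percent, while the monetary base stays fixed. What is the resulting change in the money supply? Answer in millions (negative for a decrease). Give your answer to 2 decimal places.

51.31 million

Initially m₁ = (1 + 0.4949) / (0.2401 + 0.4949) ≈ 2.03388, so M₁ = 2.03388 × 28 ≈ 56.9486 million.
After the change m₂ = (1 + 0.025) / (0.2401 + 0.025) ≈ 3.86647, so M₂ = 3.86647 × 28 ≈ 108.2612 million.
ΔM = M₂ − M₁ = 108.2612 − 56.9486 = 51.3126 million.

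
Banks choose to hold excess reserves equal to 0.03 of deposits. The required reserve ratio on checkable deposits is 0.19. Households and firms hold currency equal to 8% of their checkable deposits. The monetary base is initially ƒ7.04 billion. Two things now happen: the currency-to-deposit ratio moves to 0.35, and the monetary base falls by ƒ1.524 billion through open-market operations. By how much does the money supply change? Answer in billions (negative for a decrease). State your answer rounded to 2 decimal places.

-12.28 billion

Before: m₁ = (1 + 0.08) / (0.19 + 0.03 + 0.08) = 3.6, MB₁ = 7.04, so M₁ = 3.6 × 7.04 = 25.344 billion.
After: m₂ = (1 + 0.35) / (0.19 + 0.03 + 0.35) ≈ 2.3684, MB₂ = 7.04 − 1.524 = 5.516, so M₂ = 2.3684 × 5.516 ≈ 13.0641 billion.
ΔM = M₂ − M₁ = 13.0641 − 25.344 = -12.2799 billion.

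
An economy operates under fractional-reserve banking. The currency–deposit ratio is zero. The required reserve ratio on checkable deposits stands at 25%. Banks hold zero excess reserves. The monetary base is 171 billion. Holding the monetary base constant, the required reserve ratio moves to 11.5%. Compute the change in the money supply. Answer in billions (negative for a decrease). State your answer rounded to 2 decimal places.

Initially m₁ = 1 / (0.25) = 4, so M₁ = 4 × 171 = 684 billion.
After the change m₂ = 1 / (0.115) ≈ 8.695652, so M₂ = 8.695652 × 171 ≈ 1486.9565 billion.
ΔM = M₂ − M₁ = 1486.9565 − 684 = 802.9565 billion.

802.96 billion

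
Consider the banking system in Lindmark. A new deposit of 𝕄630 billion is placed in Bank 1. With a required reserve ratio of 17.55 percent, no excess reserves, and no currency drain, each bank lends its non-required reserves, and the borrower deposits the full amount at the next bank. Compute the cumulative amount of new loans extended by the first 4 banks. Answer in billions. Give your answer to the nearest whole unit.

Bank i lends (1 − rr)^i of the original deposit: Bank 1 lends 630·0.8245 = 519.4350, Bank 2 lends 630·0.8245² ≈ 428.2742, and so on.
Summing a geometric series: total = 630·[0.8245·(1 − 0.8245^4) / (1 − 0.8245)] ≈ 1591.9621 billion.

𝕄1592 billion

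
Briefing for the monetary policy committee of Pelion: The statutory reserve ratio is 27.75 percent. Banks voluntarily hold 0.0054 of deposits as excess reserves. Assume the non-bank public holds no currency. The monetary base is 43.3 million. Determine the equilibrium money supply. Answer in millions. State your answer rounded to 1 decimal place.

The money multiplier is m = 1 / (rr + e) = 1 / (0.2775 + 0.0054) ≈ 3.5348.
So M = m × MB = 3.5348 × 43.3 ≈ 153.0568 million.

153.1 million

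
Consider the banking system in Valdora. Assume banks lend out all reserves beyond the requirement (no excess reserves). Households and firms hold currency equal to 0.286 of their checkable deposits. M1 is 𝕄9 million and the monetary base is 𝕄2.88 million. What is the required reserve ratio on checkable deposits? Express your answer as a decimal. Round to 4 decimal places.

Using m = M/MB = 9/2.88 = 3.125000. Since m = (1 + c)/(c + rr + e), the denominator satisfies c + rr + e = (1 + c)/m = (1 + 0.286) / 3.125000 = 0.411520.
With c = 0.286 and e = 0, the required reserve ratio on checkable deposits is 0.411520 − 0.286 − 0 = 0.12552.

0.1255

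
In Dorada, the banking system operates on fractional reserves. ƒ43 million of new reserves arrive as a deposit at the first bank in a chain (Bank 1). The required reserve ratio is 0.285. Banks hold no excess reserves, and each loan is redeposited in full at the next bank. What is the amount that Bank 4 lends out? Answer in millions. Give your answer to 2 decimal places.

ƒ11.24 million

Each bank lends a fraction (1 − rr) = 0.7150 of the deposit it receives, so Bank 4 receives 43·0.7150^3 and lends 43·0.7150^4 ≈ 11.2381 million.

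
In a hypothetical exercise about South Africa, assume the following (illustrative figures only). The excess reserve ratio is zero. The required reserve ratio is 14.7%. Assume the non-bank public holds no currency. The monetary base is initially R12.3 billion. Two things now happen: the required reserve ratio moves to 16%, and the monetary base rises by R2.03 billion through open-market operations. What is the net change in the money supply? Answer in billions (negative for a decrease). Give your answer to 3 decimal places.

R5.889 billion

Before: m₁ = 1 / (0.147) ≈ 6.802721, MB₁ = 12.3, so M₁ = 6.802721 × 12.3 ≈ 83.6735 billion.
After: m₂ = 1 / (0.16) = 6.25, MB₂ = 12.3 + 2.03 = 14.33, so M₂ = 6.25 × 14.33 = 89.5625 billion.
ΔM = M₂ − M₁ = 89.5625 − 83.6735 = 5.889 billion.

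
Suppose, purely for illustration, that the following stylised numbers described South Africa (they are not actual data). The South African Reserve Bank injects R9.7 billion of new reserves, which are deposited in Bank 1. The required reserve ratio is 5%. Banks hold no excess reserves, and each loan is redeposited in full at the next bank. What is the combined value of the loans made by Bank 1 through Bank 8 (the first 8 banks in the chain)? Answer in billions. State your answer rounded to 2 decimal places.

R62.03 billion

Bank i lends (1 − rr)^i of the original deposit: Bank 1 lends 9.7·0.9500 = 9.2150, Bank 2 lends 9.7·0.9500² ≈ 8.7542, and so on.
Summing a geometric series: total = 9.7·[0.9500·(1 − 0.9500^8) / (1 − 0.9500)] ≈ 62.0316 billion.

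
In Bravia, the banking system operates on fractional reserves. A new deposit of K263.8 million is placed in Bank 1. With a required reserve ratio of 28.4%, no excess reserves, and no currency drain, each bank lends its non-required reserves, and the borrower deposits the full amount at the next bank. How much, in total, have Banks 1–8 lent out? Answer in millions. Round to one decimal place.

K619.1 million

Bank i lends (1 − rr)^i of the original deposit: Bank 1 lends 263.8·0.7160 = 188.8808, Bank 2 lends 263.8·0.7160² ≈ 135.2387, and so on.
Summing a geometric series: total = 263.8·[0.7160·(1 − 0.7160^8) / (1 − 0.7160)] ≈ 619.1351 million.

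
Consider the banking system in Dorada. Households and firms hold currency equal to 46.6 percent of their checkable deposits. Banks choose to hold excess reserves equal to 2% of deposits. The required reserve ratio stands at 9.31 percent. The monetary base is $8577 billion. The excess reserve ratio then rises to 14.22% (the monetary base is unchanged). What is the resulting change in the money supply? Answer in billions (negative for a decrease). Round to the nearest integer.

-3783 billion

Initially m₁ = (1 + 0.466) / (0.0931 + 0.02 + 0.466) ≈ 2.53151, so M₁ = 2.53151 × 8577 ≈ 21712.7613 billion.
After the change m₂ = (1 + 0.466) / (0.0931 + 0.1422 + 0.466) ≈ 2.09040, so M₂ = 2.09040 × 8577 = 17929.3608 billion.
ΔM = M₂ − M₁ = 17929.3608 − 21712.7613 = -3783.4005 billion.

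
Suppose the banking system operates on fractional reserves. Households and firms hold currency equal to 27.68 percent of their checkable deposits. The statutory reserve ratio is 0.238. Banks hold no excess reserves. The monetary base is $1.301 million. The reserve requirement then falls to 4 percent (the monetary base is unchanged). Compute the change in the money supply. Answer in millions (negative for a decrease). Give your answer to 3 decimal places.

$2.017 million

Initially m₁ = (1 + 0.2768) / (0.238 + 0.2768) ≈ 2.48019, so M₁ = 2.48019 × 1.301 ≈ 3.2267 million.
After the change m₂ = (1 + 0.2768) / (0.04 + 0.2768) ≈ 4.03030, so M₂ = 4.03030 × 1.301 ≈ 5.2434 million.
ΔM = M₂ − M₁ = 5.2434 − 3.2267 = 2.0167 million.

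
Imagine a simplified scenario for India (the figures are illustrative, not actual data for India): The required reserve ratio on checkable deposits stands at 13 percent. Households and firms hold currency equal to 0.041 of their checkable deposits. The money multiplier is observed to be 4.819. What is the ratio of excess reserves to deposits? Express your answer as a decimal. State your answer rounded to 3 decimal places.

Using m = 4.819. Since m = (1 + c)/(c + rr + e), the denominator satisfies c + rr + e = (1 + c)/m = (1 + 0.041) / 4.819 ≈ 0.216020.
With c = 0.041 and rr = 0.13, the ratio of excess reserves to deposits is 0.216020 − 0.041 − 0.13 = 0.04502.

0.045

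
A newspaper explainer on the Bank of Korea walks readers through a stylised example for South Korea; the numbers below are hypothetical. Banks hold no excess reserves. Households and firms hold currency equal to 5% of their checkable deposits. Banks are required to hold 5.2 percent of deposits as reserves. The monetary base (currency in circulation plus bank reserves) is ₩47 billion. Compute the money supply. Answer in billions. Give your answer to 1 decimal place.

₩483.8 billion

The money multiplier is m = (1 + c) / (rr + c) = (1 + 0.05) / (0.052 + 0.05) ≈ 10.2941.
So M = m × MB = 10.2941 × 47 = 483.8227 billion.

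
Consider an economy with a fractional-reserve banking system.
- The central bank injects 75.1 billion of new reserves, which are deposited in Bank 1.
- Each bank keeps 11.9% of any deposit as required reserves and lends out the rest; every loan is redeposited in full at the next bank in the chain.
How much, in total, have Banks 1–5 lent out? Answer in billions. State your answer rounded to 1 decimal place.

Bank i lends (1 − rr)^i of the original deposit: Bank 1 lends 75.1·0.8810 = 66.1631, Bank 2 lends 75.1·0.8810² ≈ 58.2897, and so on.
Summing a geometric series: total = 75.1·[0.8810·(1 − 0.8810^5) / (1 − 0.8810)] ≈ 260.9066 billion.

260.9 billion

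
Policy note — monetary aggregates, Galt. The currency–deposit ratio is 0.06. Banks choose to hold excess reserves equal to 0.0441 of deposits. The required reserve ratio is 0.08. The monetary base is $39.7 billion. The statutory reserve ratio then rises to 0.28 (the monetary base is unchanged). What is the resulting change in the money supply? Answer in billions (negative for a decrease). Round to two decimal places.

Initially m₁ = (1 + 0.06) / (0.08 + 0.0441 + 0.06) ≈ 5.75774, so M₁ = 5.75774 × 39.7 ≈ 228.5823 billion.
After the change m₂ = (1 + 0.06) / (0.28 + 0.0441 + 0.06) ≈ 2.75970, so M₂ = 2.75970 × 39.7 ≈ 109.5601 billion.
ΔM = M₂ − M₁ = 109.5601 − 228.5823 = -119.0222 billion.

-119.02 billion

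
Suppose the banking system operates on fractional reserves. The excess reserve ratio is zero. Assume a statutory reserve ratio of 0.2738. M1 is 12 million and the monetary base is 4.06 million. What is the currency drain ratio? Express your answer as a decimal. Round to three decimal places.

0.098

Using m = M/MB = 12/4.06 ≈ 2.955665. From m = (1 + c)/(c + rr + e), rearranging gives 1 + c = m·(c + rr + e), so c·(1 − m) = m·(rr + e) − 1.
Hence c = [m·(rr + e) − 1]/(1 − m) = [2.955665 × (0.2738 + 0) − 1] / (1 − 2.955665) ≈ 0.097531.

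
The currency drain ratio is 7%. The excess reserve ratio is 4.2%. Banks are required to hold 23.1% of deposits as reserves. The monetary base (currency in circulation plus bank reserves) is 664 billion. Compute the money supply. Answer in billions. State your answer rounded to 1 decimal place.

2071.4 billion

The money multiplier is m = (1 + c) / (rr + e + c) = (1 + 0.07) / (0.231 + 0.042 + 0.07) ≈ 3.11953.
So M = m × MB = 3.11953 × 664 ≈ 2071.3679 billion.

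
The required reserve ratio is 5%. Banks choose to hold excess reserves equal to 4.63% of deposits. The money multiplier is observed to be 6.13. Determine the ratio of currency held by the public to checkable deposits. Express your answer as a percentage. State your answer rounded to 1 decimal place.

Using m = 6.13. From m = (1 + c)/(c + rr + e), rearranging gives 1 + c = m·(c + rr + e), so c·(1 − m) = m·(rr + e) − 1.
Hence c = [m·(rr + e) − 1]/(1 − m) = [6.13 × (0.05 + 0.0463) − 1] / (1 − 6.13) ≈ 0.079860.

8.0%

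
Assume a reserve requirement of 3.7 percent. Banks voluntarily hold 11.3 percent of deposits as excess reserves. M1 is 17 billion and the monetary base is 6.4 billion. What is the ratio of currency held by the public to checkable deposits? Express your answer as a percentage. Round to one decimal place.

36.3%

Using m = M/MB = 17/6.4 = 2.656250. From m = (1 + c)/(c + rr + e), rearranging gives 1 + c = m·(c + rr + e), so c·(1 − m) = m·(rr + e) − 1.
Hence c = [m·(rr + e) − 1]/(1 − m) = [2.656250 × (0.037 + 0.113) − 1] / (1 − 2.656250) ≈ 0.363208.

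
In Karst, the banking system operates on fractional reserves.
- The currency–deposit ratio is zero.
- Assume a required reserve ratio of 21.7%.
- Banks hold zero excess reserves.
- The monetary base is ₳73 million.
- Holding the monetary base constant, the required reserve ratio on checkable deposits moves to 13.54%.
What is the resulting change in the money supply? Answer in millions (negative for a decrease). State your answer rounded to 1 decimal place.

₳202.7 million

Initially m₁ = 1 / (0.217) ≈ 4.6083, so M₁ = 4.6083 × 73 = 336.4059 million.
After the change m₂ = 1 / (0.1354) ≈ 7.3855, so M₂ = 7.3855 × 73 = 539.1415 million.
ΔM = M₂ − M₁ = 539.1415 − 336.4059 = 202.7356 million.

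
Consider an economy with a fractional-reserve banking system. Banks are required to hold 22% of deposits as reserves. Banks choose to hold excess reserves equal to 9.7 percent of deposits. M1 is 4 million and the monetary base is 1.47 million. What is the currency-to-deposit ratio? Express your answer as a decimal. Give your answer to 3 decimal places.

Using m = M/MB = 4/1.47 ≈ 2.721088. From m = (1 + c)/(c + rr + e), rearranging gives 1 + c = m·(c + rr + e), so c·(1 − m) = m·(rr + e) − 1.
Hence c = [m·(rr + e) − 1]/(1 − m) = [2.721088 × (0.22 + 0.097) − 1] / (1 − 2.721088) ≈ 0.079842.

0.080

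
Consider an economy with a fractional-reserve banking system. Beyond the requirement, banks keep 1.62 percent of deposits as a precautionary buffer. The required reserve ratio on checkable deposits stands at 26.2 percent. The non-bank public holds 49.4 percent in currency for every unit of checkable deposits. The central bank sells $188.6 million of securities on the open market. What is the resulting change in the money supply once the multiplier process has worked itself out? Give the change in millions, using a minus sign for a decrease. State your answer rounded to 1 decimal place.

-364.9 million

The money multiplier is m = (1 + c) / (rr + e + c) = (1 + 0.494) / (0.262 + 0.0162 + 0.494) ≈ 1.93473.
The sale removes 188.6 million of base, so ΔM = m × ΔMB = 1.93473 × (−188.6) ≈ -364.8901 million.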